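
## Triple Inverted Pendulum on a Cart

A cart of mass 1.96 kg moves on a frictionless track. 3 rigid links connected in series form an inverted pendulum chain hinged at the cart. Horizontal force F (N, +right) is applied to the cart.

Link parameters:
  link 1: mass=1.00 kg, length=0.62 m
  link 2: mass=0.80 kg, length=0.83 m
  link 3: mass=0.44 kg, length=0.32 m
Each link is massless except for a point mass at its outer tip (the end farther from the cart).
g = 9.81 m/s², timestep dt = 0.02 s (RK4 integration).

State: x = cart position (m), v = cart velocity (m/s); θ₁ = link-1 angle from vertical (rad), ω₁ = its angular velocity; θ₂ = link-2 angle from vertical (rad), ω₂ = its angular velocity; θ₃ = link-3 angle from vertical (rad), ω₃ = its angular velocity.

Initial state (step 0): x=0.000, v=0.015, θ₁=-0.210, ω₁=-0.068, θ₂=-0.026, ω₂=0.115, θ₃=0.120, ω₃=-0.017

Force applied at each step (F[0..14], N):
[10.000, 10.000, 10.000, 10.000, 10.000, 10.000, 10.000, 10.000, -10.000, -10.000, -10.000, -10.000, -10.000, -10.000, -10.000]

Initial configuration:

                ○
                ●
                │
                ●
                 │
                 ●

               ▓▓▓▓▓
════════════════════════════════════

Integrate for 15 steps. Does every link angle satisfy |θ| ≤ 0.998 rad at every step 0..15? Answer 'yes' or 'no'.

Answer: yes

Derivation:
apply F[0]=+10.000 → step 1: x=0.002, v=0.154, θ₁=-0.215, ω₁=-0.410, θ₂=-0.023, ω₂=0.178, θ₃=0.121, ω₃=0.088
apply F[1]=+10.000 → step 2: x=0.006, v=0.293, θ₁=-0.226, ω₁=-0.755, θ₂=-0.019, ω₂=0.244, θ₃=0.123, ω₃=0.188
apply F[2]=+10.000 → step 3: x=0.013, v=0.432, θ₁=-0.245, ω₁=-1.104, θ₂=-0.013, ω₂=0.312, θ₃=0.128, ω₃=0.279
apply F[3]=+10.000 → step 4: x=0.023, v=0.570, θ₁=-0.271, ω₁=-1.457, θ₂=-0.006, ω₂=0.383, θ₃=0.135, ω₃=0.360
apply F[4]=+10.000 → step 5: x=0.036, v=0.705, θ₁=-0.303, ω₁=-1.811, θ₂=0.002, ω₂=0.452, θ₃=0.142, ω₃=0.426
apply F[5]=+10.000 → step 6: x=0.052, v=0.837, θ₁=-0.343, ω₁=-2.161, θ₂=0.012, ω₂=0.517, θ₃=0.152, ω₃=0.477
apply F[6]=+10.000 → step 7: x=0.070, v=0.962, θ₁=-0.390, ω₁=-2.501, θ₂=0.023, ω₂=0.570, θ₃=0.161, ω₃=0.511
apply F[7]=+10.000 → step 8: x=0.090, v=1.080, θ₁=-0.443, ω₁=-2.825, θ₂=0.034, ω₂=0.606, θ₃=0.172, ω₃=0.530
apply F[8]=-10.000 → step 9: x=0.111, v=1.016, θ₁=-0.501, ω₁=-2.938, θ₂=0.047, ω₂=0.699, θ₃=0.183, ω₃=0.570
apply F[9]=-10.000 → step 10: x=0.131, v=0.950, θ₁=-0.561, ω₁=-3.059, θ₂=0.062, ω₂=0.788, θ₃=0.195, ω₃=0.601
apply F[10]=-10.000 → step 11: x=0.149, v=0.881, θ₁=-0.623, ω₁=-3.185, θ₂=0.079, ω₂=0.870, θ₃=0.207, ω₃=0.623
apply F[11]=-10.000 → step 12: x=0.166, v=0.807, θ₁=-0.688, ω₁=-3.315, θ₂=0.097, ω₂=0.942, θ₃=0.219, ω₃=0.637
apply F[12]=-10.000 → step 13: x=0.181, v=0.728, θ₁=-0.756, ω₁=-3.448, θ₂=0.117, ω₂=1.002, θ₃=0.232, ω₃=0.645
apply F[13]=-10.000 → step 14: x=0.195, v=0.644, θ₁=-0.826, ω₁=-3.585, θ₂=0.137, ω₂=1.049, θ₃=0.245, ω₃=0.647
apply F[14]=-10.000 → step 15: x=0.207, v=0.553, θ₁=-0.899, ω₁=-3.727, θ₂=0.158, ω₂=1.079, θ₃=0.258, ω₃=0.646
Max |angle| over trajectory = 0.899 rad; bound = 0.998 → within bound.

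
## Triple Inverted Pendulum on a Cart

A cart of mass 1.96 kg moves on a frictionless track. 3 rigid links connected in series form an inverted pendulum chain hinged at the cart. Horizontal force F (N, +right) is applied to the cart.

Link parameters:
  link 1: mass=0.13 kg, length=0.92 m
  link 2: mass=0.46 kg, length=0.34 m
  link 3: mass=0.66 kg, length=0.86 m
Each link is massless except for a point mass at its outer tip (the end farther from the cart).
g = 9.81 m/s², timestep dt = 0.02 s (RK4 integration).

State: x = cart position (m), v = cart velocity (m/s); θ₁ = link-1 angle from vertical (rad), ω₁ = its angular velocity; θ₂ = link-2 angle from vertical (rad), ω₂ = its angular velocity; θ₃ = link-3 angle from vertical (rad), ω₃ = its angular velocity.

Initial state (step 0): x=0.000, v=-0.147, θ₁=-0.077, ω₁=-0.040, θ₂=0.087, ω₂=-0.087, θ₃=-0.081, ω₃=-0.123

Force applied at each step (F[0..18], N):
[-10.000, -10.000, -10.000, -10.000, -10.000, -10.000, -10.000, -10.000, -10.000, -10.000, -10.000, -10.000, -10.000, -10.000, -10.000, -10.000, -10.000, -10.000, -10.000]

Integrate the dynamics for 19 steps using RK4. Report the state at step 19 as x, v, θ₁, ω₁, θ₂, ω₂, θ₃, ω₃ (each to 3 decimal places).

Answer: x=-0.410, v=-2.031, θ₁=0.037, ω₁=3.651, θ₂=2.168, ω₂=11.048, θ₃=-0.178, ω₃=0.484

Derivation:
apply F[0]=-10.000 → step 1: x=-0.004, v=-0.241, θ₁=-0.079, ω₁=-0.196, θ₂=0.094, ω₂=0.765, θ₃=-0.084, ω₃=-0.198
apply F[1]=-10.000 → step 2: x=-0.010, v=-0.336, θ₁=-0.085, ω₁=-0.352, θ₂=0.118, ω₂=1.625, θ₃=-0.089, ω₃=-0.273
apply F[2]=-10.000 → step 3: x=-0.017, v=-0.431, θ₁=-0.093, ω₁=-0.497, θ₂=0.159, ω₂=2.464, θ₃=-0.095, ω₃=-0.343
apply F[3]=-10.000 → step 4: x=-0.027, v=-0.528, θ₁=-0.104, ω₁=-0.609, θ₂=0.216, ω₂=3.221, θ₃=-0.103, ω₃=-0.402
apply F[4]=-10.000 → step 5: x=-0.038, v=-0.626, θ₁=-0.117, ω₁=-0.671, θ₂=0.287, ω₂=3.849, θ₃=-0.111, ω₃=-0.445
apply F[5]=-10.000 → step 6: x=-0.052, v=-0.725, θ₁=-0.131, ω₁=-0.677, θ₂=0.369, ω₂=4.348, θ₃=-0.120, ω₃=-0.471
apply F[6]=-10.000 → step 7: x=-0.067, v=-0.825, θ₁=-0.144, ω₁=-0.635, θ₂=0.460, ω₂=4.750, θ₃=-0.130, ω₃=-0.482
apply F[7]=-10.000 → step 8: x=-0.085, v=-0.925, θ₁=-0.156, ω₁=-0.552, θ₂=0.558, ω₂=5.091, θ₃=-0.139, ω₃=-0.479
apply F[8]=-10.000 → step 9: x=-0.104, v=-1.025, θ₁=-0.166, ω₁=-0.432, θ₂=0.663, ω₂=5.402, θ₃=-0.149, ω₃=-0.465
apply F[9]=-10.000 → step 10: x=-0.126, v=-1.125, θ₁=-0.173, ω₁=-0.277, θ₂=0.774, ω₂=5.708, θ₃=-0.158, ω₃=-0.441
apply F[10]=-10.000 → step 11: x=-0.149, v=-1.226, θ₁=-0.177, ω₁=-0.088, θ₂=0.892, ω₂=6.026, θ₃=-0.166, ω₃=-0.405
apply F[11]=-10.000 → step 12: x=-0.175, v=-1.326, θ₁=-0.176, ω₁=0.140, θ₂=1.016, ω₂=6.371, θ₃=-0.174, ω₃=-0.358
apply F[12]=-10.000 → step 13: x=-0.203, v=-1.427, θ₁=-0.171, ω₁=0.411, θ₂=1.147, ω₂=6.756, θ₃=-0.181, ω₃=-0.297
apply F[13]=-10.000 → step 14: x=-0.232, v=-1.527, θ₁=-0.160, ω₁=0.735, θ₂=1.286, ω₂=7.198, θ₃=-0.186, ω₃=-0.220
apply F[14]=-10.000 → step 15: x=-0.264, v=-1.627, θ₁=-0.141, ω₁=1.121, θ₂=1.435, ω₂=7.712, θ₃=-0.189, ω₃=-0.126
apply F[15]=-10.000 → step 16: x=-0.297, v=-1.727, θ₁=-0.114, ω₁=1.584, θ₂=1.595, ω₂=8.321, θ₃=-0.191, ω₃=-0.012
apply F[16]=-10.000 → step 17: x=-0.333, v=-1.828, θ₁=-0.077, ω₁=2.142, θ₂=1.769, ω₂=9.053, θ₃=-0.190, ω₃=0.127
apply F[17]=-10.000 → step 18: x=-0.370, v=-1.929, θ₁=-0.028, ω₁=2.820, θ₂=1.959, ω₂=9.945, θ₃=-0.186, ω₃=0.292
apply F[18]=-10.000 → step 19: x=-0.410, v=-2.031, θ₁=0.037, ω₁=3.651, θ₂=2.168, ω₂=11.048, θ₃=-0.178, ω₃=0.484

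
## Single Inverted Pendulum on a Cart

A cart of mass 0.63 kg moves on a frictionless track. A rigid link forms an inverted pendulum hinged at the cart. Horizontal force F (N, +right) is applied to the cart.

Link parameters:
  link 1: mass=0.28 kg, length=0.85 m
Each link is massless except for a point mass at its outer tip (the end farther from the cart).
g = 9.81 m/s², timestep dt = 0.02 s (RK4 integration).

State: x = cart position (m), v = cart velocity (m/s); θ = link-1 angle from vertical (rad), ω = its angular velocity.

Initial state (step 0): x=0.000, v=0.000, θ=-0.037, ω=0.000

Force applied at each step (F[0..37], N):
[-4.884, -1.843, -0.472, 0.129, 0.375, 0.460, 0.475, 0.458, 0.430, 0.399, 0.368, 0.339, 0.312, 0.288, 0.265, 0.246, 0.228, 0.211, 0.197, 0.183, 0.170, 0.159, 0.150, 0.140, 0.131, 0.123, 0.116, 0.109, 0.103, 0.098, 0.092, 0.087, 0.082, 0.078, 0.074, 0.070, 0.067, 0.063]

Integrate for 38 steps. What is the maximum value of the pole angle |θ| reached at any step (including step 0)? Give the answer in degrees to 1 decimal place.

apply F[0]=-4.884 → step 1: x=-0.002, v=-0.152, θ=-0.035, ω=0.170
apply F[1]=-1.843 → step 2: x=-0.005, v=-0.207, θ=-0.031, ω=0.228
apply F[2]=-0.472 → step 3: x=-0.009, v=-0.220, θ=-0.027, ω=0.236
apply F[3]=+0.129 → step 4: x=-0.014, v=-0.214, θ=-0.022, ω=0.223
apply F[4]=+0.375 → step 5: x=-0.018, v=-0.200, θ=-0.018, ω=0.202
apply F[5]=+0.460 → step 6: x=-0.022, v=-0.184, θ=-0.014, ω=0.180
apply F[6]=+0.475 → step 7: x=-0.025, v=-0.168, θ=-0.011, ω=0.158
apply F[7]=+0.458 → step 8: x=-0.028, v=-0.153, θ=-0.008, ω=0.138
apply F[8]=+0.430 → step 9: x=-0.031, v=-0.138, θ=-0.005, ω=0.119
apply F[9]=+0.399 → step 10: x=-0.034, v=-0.125, θ=-0.003, ω=0.103
apply F[10]=+0.368 → step 11: x=-0.036, v=-0.113, θ=-0.001, ω=0.089
apply F[11]=+0.339 → step 12: x=-0.039, v=-0.103, θ=0.001, ω=0.076
apply F[12]=+0.312 → step 13: x=-0.040, v=-0.093, θ=0.002, ω=0.065
apply F[13]=+0.288 → step 14: x=-0.042, v=-0.084, θ=0.003, ω=0.055
apply F[14]=+0.265 → step 15: x=-0.044, v=-0.076, θ=0.004, ω=0.046
apply F[15]=+0.246 → step 16: x=-0.045, v=-0.068, θ=0.005, ω=0.039
apply F[16]=+0.228 → step 17: x=-0.047, v=-0.062, θ=0.006, ω=0.032
apply F[17]=+0.211 → step 18: x=-0.048, v=-0.056, θ=0.006, ω=0.026
apply F[18]=+0.197 → step 19: x=-0.049, v=-0.050, θ=0.007, ω=0.021
apply F[19]=+0.183 → step 20: x=-0.050, v=-0.045, θ=0.007, ω=0.016
apply F[20]=+0.170 → step 21: x=-0.051, v=-0.040, θ=0.008, ω=0.013
apply F[21]=+0.159 → step 22: x=-0.051, v=-0.036, θ=0.008, ω=0.009
apply F[22]=+0.150 → step 23: x=-0.052, v=-0.031, θ=0.008, ω=0.006
apply F[23]=+0.140 → step 24: x=-0.053, v=-0.028, θ=0.008, ω=0.004
apply F[24]=+0.131 → step 25: x=-0.053, v=-0.024, θ=0.008, ω=0.001
apply F[25]=+0.123 → step 26: x=-0.054, v=-0.021, θ=0.008, ω=-0.000
apply F[26]=+0.116 → step 27: x=-0.054, v=-0.018, θ=0.008, ω=-0.002
apply F[27]=+0.109 → step 28: x=-0.054, v=-0.015, θ=0.008, ω=-0.004
apply F[28]=+0.103 → step 29: x=-0.055, v=-0.013, θ=0.008, ω=-0.005
apply F[29]=+0.098 → step 30: x=-0.055, v=-0.010, θ=0.008, ω=-0.006
apply F[30]=+0.092 → step 31: x=-0.055, v=-0.008, θ=0.008, ω=-0.007
apply F[31]=+0.087 → step 32: x=-0.055, v=-0.006, θ=0.008, ω=-0.007
apply F[32]=+0.082 → step 33: x=-0.055, v=-0.004, θ=0.007, ω=-0.008
apply F[33]=+0.078 → step 34: x=-0.055, v=-0.002, θ=0.007, ω=-0.008
apply F[34]=+0.074 → step 35: x=-0.055, v=-0.000, θ=0.007, ω=-0.009
apply F[35]=+0.070 → step 36: x=-0.055, v=0.001, θ=0.007, ω=-0.009
apply F[36]=+0.067 → step 37: x=-0.055, v=0.003, θ=0.007, ω=-0.009
apply F[37]=+0.063 → step 38: x=-0.055, v=0.004, θ=0.006, ω=-0.010
Max |angle| over trajectory = 0.037 rad = 2.1°.

Answer: 2.1°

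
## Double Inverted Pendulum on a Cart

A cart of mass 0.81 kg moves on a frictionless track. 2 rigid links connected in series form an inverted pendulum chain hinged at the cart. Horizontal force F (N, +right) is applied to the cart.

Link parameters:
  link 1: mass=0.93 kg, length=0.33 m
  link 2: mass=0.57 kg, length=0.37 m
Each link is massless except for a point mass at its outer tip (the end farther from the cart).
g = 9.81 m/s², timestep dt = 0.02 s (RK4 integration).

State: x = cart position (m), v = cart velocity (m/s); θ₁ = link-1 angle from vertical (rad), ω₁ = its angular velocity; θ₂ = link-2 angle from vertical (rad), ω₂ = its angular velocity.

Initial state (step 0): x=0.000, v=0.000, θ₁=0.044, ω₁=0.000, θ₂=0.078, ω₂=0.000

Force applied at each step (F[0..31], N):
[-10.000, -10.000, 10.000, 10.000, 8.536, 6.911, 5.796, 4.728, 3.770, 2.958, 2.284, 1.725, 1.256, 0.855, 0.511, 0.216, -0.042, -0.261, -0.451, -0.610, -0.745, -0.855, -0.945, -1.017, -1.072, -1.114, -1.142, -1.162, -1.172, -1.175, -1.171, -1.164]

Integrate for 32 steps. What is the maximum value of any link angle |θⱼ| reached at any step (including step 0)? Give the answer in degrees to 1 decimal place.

apply F[0]=-10.000 → step 1: x=-0.003, v=-0.263, θ₁=0.052, ω₁=0.812, θ₂=0.078, ω₂=0.025
apply F[1]=-10.000 → step 2: x=-0.011, v=-0.529, θ₁=0.077, ω₁=1.651, θ₂=0.079, ω₂=0.037
apply F[2]=+10.000 → step 3: x=-0.019, v=-0.316, θ₁=0.104, ω₁=1.067, θ₂=0.080, ω₂=0.026
apply F[3]=+10.000 → step 4: x=-0.023, v=-0.114, θ₁=0.120, ω₁=0.537, θ₂=0.080, ω₂=-0.005
apply F[4]=+8.536 → step 5: x=-0.024, v=0.048, θ₁=0.126, ω₁=0.141, θ₂=0.079, ω₂=-0.046
apply F[5]=+6.911 → step 6: x=-0.022, v=0.170, θ₁=0.127, ω₁=-0.130, θ₂=0.078, ω₂=-0.090
apply F[6]=+5.796 → step 7: x=-0.017, v=0.265, θ₁=0.122, ω₁=-0.326, θ₂=0.076, ω₂=-0.133
apply F[7]=+4.728 → step 8: x=-0.011, v=0.338, θ₁=0.114, ω₁=-0.457, θ₂=0.073, ω₂=-0.171
apply F[8]=+3.770 → step 9: x=-0.004, v=0.391, θ₁=0.104, ω₁=-0.537, θ₂=0.069, ω₂=-0.205
apply F[9]=+2.958 → step 10: x=0.004, v=0.428, θ₁=0.093, ω₁=-0.579, θ₂=0.065, ω₂=-0.232
apply F[10]=+2.284 → step 11: x=0.013, v=0.453, θ₁=0.082, ω₁=-0.593, θ₂=0.060, ω₂=-0.254
apply F[11]=+1.725 → step 12: x=0.022, v=0.468, θ₁=0.070, ω₁=-0.588, θ₂=0.054, ω₂=-0.269
apply F[12]=+1.256 → step 13: x=0.032, v=0.476, θ₁=0.058, ω₁=-0.570, θ₂=0.049, ω₂=-0.280
apply F[13]=+0.855 → step 14: x=0.041, v=0.478, θ₁=0.047, ω₁=-0.543, θ₂=0.043, ω₂=-0.285
apply F[14]=+0.511 → step 15: x=0.051, v=0.476, θ₁=0.037, ω₁=-0.511, θ₂=0.038, ω₂=-0.286
apply F[15]=+0.216 → step 16: x=0.060, v=0.470, θ₁=0.027, ω₁=-0.475, θ₂=0.032, ω₂=-0.284
apply F[16]=-0.042 → step 17: x=0.069, v=0.461, θ₁=0.018, ω₁=-0.437, θ₂=0.026, ω₂=-0.278
apply F[17]=-0.261 → step 18: x=0.078, v=0.450, θ₁=0.009, ω₁=-0.398, θ₂=0.021, ω₂=-0.269
apply F[18]=-0.451 → step 19: x=0.087, v=0.437, θ₁=0.002, ω₁=-0.360, θ₂=0.015, ω₂=-0.259
apply F[19]=-0.610 → step 20: x=0.096, v=0.422, θ₁=-0.005, ω₁=-0.322, θ₂=0.010, ω₂=-0.246
apply F[20]=-0.745 → step 21: x=0.104, v=0.407, θ₁=-0.011, ω₁=-0.286, θ₂=0.006, ω₂=-0.233
apply F[21]=-0.855 → step 22: x=0.112, v=0.391, θ₁=-0.016, ω₁=-0.252, θ₂=0.001, ω₂=-0.218
apply F[22]=-0.945 → step 23: x=0.120, v=0.374, θ₁=-0.021, ω₁=-0.220, θ₂=-0.003, ω₂=-0.203
apply F[23]=-1.017 → step 24: x=0.127, v=0.357, θ₁=-0.025, ω₁=-0.189, θ₂=-0.007, ω₂=-0.187
apply F[24]=-1.072 → step 25: x=0.134, v=0.341, θ₁=-0.029, ω₁=-0.162, θ₂=-0.011, ω₂=-0.172
apply F[25]=-1.114 → step 26: x=0.141, v=0.324, θ₁=-0.032, ω₁=-0.136, θ₂=-0.014, ω₂=-0.156
apply F[26]=-1.142 → step 27: x=0.147, v=0.308, θ₁=-0.034, ω₁=-0.113, θ₂=-0.017, ω₂=-0.141
apply F[27]=-1.162 → step 28: x=0.153, v=0.292, θ₁=-0.036, ω₁=-0.092, θ₂=-0.020, ω₂=-0.126
apply F[28]=-1.172 → step 29: x=0.159, v=0.277, θ₁=-0.038, ω₁=-0.074, θ₂=-0.022, ω₂=-0.112
apply F[29]=-1.175 → step 30: x=0.164, v=0.262, θ₁=-0.039, ω₁=-0.057, θ₂=-0.024, ω₂=-0.099
apply F[30]=-1.171 → step 31: x=0.169, v=0.247, θ₁=-0.040, ω₁=-0.042, θ₂=-0.026, ω₂=-0.086
apply F[31]=-1.164 → step 32: x=0.174, v=0.233, θ₁=-0.041, ω₁=-0.029, θ₂=-0.027, ω₂=-0.074
Max |angle| over trajectory = 0.127 rad = 7.3°.

Answer: 7.3°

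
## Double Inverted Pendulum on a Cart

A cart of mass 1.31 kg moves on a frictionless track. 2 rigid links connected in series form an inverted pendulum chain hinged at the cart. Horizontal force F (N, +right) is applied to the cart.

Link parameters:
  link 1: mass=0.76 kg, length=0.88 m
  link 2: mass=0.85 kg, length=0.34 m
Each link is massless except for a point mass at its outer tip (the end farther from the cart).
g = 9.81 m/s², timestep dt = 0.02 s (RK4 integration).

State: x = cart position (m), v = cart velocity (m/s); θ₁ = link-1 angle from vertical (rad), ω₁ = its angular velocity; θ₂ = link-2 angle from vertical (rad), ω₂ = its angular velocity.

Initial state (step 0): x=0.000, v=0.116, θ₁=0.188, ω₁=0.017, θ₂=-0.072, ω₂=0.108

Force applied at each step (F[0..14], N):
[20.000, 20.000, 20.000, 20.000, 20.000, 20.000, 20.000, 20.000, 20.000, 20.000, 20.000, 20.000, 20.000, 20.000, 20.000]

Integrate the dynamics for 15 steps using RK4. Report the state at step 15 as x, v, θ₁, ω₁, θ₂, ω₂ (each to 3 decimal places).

Answer: x=0.649, v=4.303, θ₁=-0.322, ω₁=-4.185, θ₂=-0.699, ω₂=-2.466

Derivation:
apply F[0]=+20.000 → step 1: x=0.005, v=0.370, θ₁=0.187, ω₁=-0.155, θ₂=-0.073, ω₂=-0.250
apply F[1]=+20.000 → step 2: x=0.015, v=0.626, θ₁=0.182, ω₁=-0.329, θ₂=-0.082, ω₂=-0.606
apply F[2]=+20.000 → step 3: x=0.030, v=0.884, θ₁=0.173, ω₁=-0.509, θ₂=-0.098, ω₂=-0.963
apply F[3]=+20.000 → step 4: x=0.050, v=1.146, θ₁=0.161, ω₁=-0.698, θ₂=-0.120, ω₂=-1.318
apply F[4]=+20.000 → step 5: x=0.076, v=1.414, θ₁=0.145, ω₁=-0.898, θ₂=-0.150, ω₂=-1.669
apply F[5]=+20.000 → step 6: x=0.107, v=1.689, θ₁=0.125, ω₁=-1.115, θ₂=-0.187, ω₂=-2.011
apply F[6]=+20.000 → step 7: x=0.143, v=1.971, θ₁=0.101, ω₁=-1.352, θ₂=-0.231, ω₂=-2.337
apply F[7]=+20.000 → step 8: x=0.186, v=2.261, θ₁=0.071, ω₁=-1.612, θ₂=-0.280, ω₂=-2.635
apply F[8]=+20.000 → step 9: x=0.234, v=2.559, θ₁=0.036, ω₁=-1.900, θ₂=-0.336, ω₂=-2.890
apply F[9]=+20.000 → step 10: x=0.288, v=2.863, θ₁=-0.005, ω₁=-2.218, θ₂=-0.396, ω₂=-3.084
apply F[10]=+20.000 → step 11: x=0.348, v=3.169, θ₁=-0.053, ω₁=-2.568, θ₂=-0.459, ω₂=-3.195
apply F[11]=+20.000 → step 12: x=0.415, v=3.475, θ₁=-0.108, ω₁=-2.947, θ₂=-0.523, ω₂=-3.202
apply F[12]=+20.000 → step 13: x=0.487, v=3.772, θ₁=-0.171, ω₁=-3.350, θ₂=-0.586, ω₂=-3.087
apply F[13]=+20.000 → step 14: x=0.566, v=4.052, θ₁=-0.242, ω₁=-3.768, θ₂=-0.645, ω₂=-2.840
apply F[14]=+20.000 → step 15: x=0.649, v=4.303, θ₁=-0.322, ω₁=-4.185, θ₂=-0.699, ω₂=-2.466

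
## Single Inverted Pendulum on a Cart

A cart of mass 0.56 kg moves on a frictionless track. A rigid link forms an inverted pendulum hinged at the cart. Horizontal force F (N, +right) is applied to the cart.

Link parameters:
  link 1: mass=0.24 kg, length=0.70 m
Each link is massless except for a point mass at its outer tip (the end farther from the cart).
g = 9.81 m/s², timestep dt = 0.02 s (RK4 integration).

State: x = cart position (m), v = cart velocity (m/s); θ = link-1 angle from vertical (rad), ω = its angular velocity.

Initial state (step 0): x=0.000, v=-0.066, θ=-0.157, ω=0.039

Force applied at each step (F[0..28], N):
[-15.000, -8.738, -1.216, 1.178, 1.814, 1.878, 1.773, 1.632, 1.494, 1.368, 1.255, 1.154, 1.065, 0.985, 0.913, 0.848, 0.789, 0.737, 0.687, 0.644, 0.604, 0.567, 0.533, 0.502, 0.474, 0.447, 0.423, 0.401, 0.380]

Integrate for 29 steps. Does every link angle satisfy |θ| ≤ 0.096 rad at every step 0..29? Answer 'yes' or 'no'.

Answer: no

Derivation:
apply F[0]=-15.000 → step 1: x=-0.006, v=-0.584, θ=-0.149, ω=0.727
apply F[1]=-8.738 → step 2: x=-0.021, v=-0.882, θ=-0.131, ω=1.110
apply F[2]=-1.216 → step 3: x=-0.039, v=-0.917, θ=-0.109, ω=1.125
apply F[3]=+1.178 → step 4: x=-0.057, v=-0.867, θ=-0.087, ω=1.027
apply F[4]=+1.814 → step 5: x=-0.074, v=-0.797, θ=-0.068, ω=0.905
apply F[5]=+1.878 → step 6: x=-0.089, v=-0.725, θ=-0.051, ω=0.786
apply F[6]=+1.773 → step 7: x=-0.103, v=-0.658, θ=-0.036, ω=0.679
apply F[7]=+1.632 → step 8: x=-0.115, v=-0.597, θ=-0.024, ω=0.584
apply F[8]=+1.494 → step 9: x=-0.127, v=-0.543, θ=-0.013, ω=0.500
apply F[9]=+1.368 → step 10: x=-0.137, v=-0.493, θ=-0.004, ω=0.427
apply F[10]=+1.255 → step 11: x=-0.146, v=-0.448, θ=0.004, ω=0.363
apply F[11]=+1.154 → step 12: x=-0.155, v=-0.408, θ=0.011, ω=0.308
apply F[12]=+1.065 → step 13: x=-0.163, v=-0.371, θ=0.017, ω=0.259
apply F[13]=+0.985 → step 14: x=-0.170, v=-0.337, θ=0.021, ω=0.216
apply F[14]=+0.913 → step 15: x=-0.176, v=-0.307, θ=0.025, ω=0.179
apply F[15]=+0.848 → step 16: x=-0.182, v=-0.279, θ=0.029, ω=0.147
apply F[16]=+0.789 → step 17: x=-0.187, v=-0.253, θ=0.031, ω=0.119
apply F[17]=+0.737 → step 18: x=-0.192, v=-0.229, θ=0.033, ω=0.094
apply F[18]=+0.687 → step 19: x=-0.197, v=-0.208, θ=0.035, ω=0.073
apply F[19]=+0.644 → step 20: x=-0.201, v=-0.188, θ=0.036, ω=0.054
apply F[20]=+0.604 → step 21: x=-0.204, v=-0.169, θ=0.037, ω=0.038
apply F[21]=+0.567 → step 22: x=-0.207, v=-0.152, θ=0.038, ω=0.024
apply F[22]=+0.533 → step 23: x=-0.210, v=-0.136, θ=0.038, ω=0.012
apply F[23]=+0.502 → step 24: x=-0.213, v=-0.122, θ=0.038, ω=0.002
apply F[24]=+0.474 → step 25: x=-0.215, v=-0.108, θ=0.038, ω=-0.007
apply F[25]=+0.447 → step 26: x=-0.217, v=-0.095, θ=0.038, ω=-0.014
apply F[26]=+0.423 → step 27: x=-0.219, v=-0.083, θ=0.038, ω=-0.020
apply F[27]=+0.401 → step 28: x=-0.220, v=-0.072, θ=0.037, ω=-0.026
apply F[28]=+0.380 → step 29: x=-0.222, v=-0.062, θ=0.037, ω=-0.030
Max |angle| over trajectory = 0.157 rad; bound = 0.096 → exceeded.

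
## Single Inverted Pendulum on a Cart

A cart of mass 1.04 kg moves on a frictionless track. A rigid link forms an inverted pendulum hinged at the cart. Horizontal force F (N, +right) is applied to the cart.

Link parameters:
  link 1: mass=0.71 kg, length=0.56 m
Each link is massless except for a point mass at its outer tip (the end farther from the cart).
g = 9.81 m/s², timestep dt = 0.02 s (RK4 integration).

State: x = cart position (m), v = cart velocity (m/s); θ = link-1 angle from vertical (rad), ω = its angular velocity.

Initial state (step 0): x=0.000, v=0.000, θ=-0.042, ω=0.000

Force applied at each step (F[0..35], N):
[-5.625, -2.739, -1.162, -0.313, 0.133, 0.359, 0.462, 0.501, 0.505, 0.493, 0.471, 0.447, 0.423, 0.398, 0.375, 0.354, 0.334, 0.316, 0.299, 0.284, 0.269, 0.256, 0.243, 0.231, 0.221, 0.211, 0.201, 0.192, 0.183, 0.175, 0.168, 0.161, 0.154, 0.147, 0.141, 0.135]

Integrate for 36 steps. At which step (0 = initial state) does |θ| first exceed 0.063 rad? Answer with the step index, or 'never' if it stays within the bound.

apply F[0]=-5.625 → step 1: x=-0.001, v=-0.103, θ=-0.040, ω=0.168
apply F[1]=-2.739 → step 2: x=-0.004, v=-0.150, θ=-0.036, ω=0.240
apply F[2]=-1.162 → step 3: x=-0.007, v=-0.168, θ=-0.031, ω=0.260
apply F[3]=-0.313 → step 4: x=-0.010, v=-0.170, θ=-0.026, ω=0.254
apply F[4]=+0.133 → step 5: x=-0.013, v=-0.164, θ=-0.021, ω=0.235
apply F[5]=+0.359 → step 6: x=-0.017, v=-0.155, θ=-0.017, ω=0.212
apply F[6]=+0.462 → step 7: x=-0.020, v=-0.144, θ=-0.013, ω=0.187
apply F[7]=+0.501 → step 8: x=-0.022, v=-0.133, θ=-0.009, ω=0.163
apply F[8]=+0.505 → step 9: x=-0.025, v=-0.122, θ=-0.006, ω=0.141
apply F[9]=+0.493 → step 10: x=-0.027, v=-0.112, θ=-0.004, ω=0.122
apply F[10]=+0.471 → step 11: x=-0.029, v=-0.103, θ=-0.001, ω=0.104
apply F[11]=+0.447 → step 12: x=-0.031, v=-0.094, θ=0.001, ω=0.088
apply F[12]=+0.423 → step 13: x=-0.033, v=-0.086, θ=0.002, ω=0.075
apply F[13]=+0.398 → step 14: x=-0.035, v=-0.079, θ=0.004, ω=0.063
apply F[14]=+0.375 → step 15: x=-0.036, v=-0.072, θ=0.005, ω=0.052
apply F[15]=+0.354 → step 16: x=-0.038, v=-0.066, θ=0.006, ω=0.043
apply F[16]=+0.334 → step 17: x=-0.039, v=-0.060, θ=0.006, ω=0.035
apply F[17]=+0.316 → step 18: x=-0.040, v=-0.055, θ=0.007, ω=0.028
apply F[18]=+0.299 → step 19: x=-0.041, v=-0.050, θ=0.008, ω=0.022
apply F[19]=+0.284 → step 20: x=-0.042, v=-0.046, θ=0.008, ω=0.017
apply F[20]=+0.269 → step 21: x=-0.043, v=-0.042, θ=0.008, ω=0.013
apply F[21]=+0.256 → step 22: x=-0.044, v=-0.038, θ=0.009, ω=0.009
apply F[22]=+0.243 → step 23: x=-0.045, v=-0.035, θ=0.009, ω=0.006
apply F[23]=+0.231 → step 24: x=-0.045, v=-0.031, θ=0.009, ω=0.003
apply F[24]=+0.221 → step 25: x=-0.046, v=-0.028, θ=0.009, ω=0.001
apply F[25]=+0.211 → step 26: x=-0.046, v=-0.025, θ=0.009, ω=-0.002
apply F[26]=+0.201 → step 27: x=-0.047, v=-0.023, θ=0.009, ω=-0.003
apply F[27]=+0.192 → step 28: x=-0.047, v=-0.020, θ=0.009, ω=-0.005
apply F[28]=+0.183 → step 29: x=-0.048, v=-0.018, θ=0.009, ω=-0.006
apply F[29]=+0.175 → step 30: x=-0.048, v=-0.016, θ=0.008, ω=-0.007
apply F[30]=+0.168 → step 31: x=-0.048, v=-0.013, θ=0.008, ω=-0.008
apply F[31]=+0.161 → step 32: x=-0.049, v=-0.011, θ=0.008, ω=-0.009
apply F[32]=+0.154 → step 33: x=-0.049, v=-0.010, θ=0.008, ω=-0.009
apply F[33]=+0.147 → step 34: x=-0.049, v=-0.008, θ=0.008, ω=-0.010
apply F[34]=+0.141 → step 35: x=-0.049, v=-0.006, θ=0.008, ω=-0.010
apply F[35]=+0.135 → step 36: x=-0.049, v=-0.005, θ=0.007, ω=-0.010
max |θ| = 0.042 ≤ 0.063 over all 37 states.

Answer: never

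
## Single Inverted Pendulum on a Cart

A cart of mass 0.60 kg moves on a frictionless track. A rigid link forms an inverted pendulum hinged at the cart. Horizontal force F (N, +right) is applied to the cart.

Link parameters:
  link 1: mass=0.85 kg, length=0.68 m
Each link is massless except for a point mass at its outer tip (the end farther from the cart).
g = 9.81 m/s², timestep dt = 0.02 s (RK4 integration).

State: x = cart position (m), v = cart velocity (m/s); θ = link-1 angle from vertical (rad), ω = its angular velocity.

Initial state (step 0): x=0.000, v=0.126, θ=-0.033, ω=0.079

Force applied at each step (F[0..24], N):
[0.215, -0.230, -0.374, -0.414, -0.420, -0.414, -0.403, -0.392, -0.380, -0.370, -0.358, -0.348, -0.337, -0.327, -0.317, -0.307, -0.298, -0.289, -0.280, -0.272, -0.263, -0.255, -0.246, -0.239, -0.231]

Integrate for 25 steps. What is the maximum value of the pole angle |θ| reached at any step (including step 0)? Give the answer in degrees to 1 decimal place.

Answer: 1.9°

Derivation:
apply F[0]=+0.215 → step 1: x=0.003, v=0.142, θ=-0.032, ω=0.046
apply F[1]=-0.230 → step 2: x=0.006, v=0.143, θ=-0.031, ω=0.035
apply F[2]=-0.374 → step 3: x=0.008, v=0.139, θ=-0.030, ω=0.032
apply F[3]=-0.414 → step 4: x=0.011, v=0.134, θ=-0.030, ω=0.032
apply F[4]=-0.420 → step 5: x=0.014, v=0.128, θ=-0.029, ω=0.032
apply F[5]=-0.414 → step 6: x=0.016, v=0.122, θ=-0.028, ω=0.032
apply F[6]=-0.403 → step 7: x=0.019, v=0.116, θ=-0.028, ω=0.033
apply F[7]=-0.392 → step 8: x=0.021, v=0.111, θ=-0.027, ω=0.033
apply F[8]=-0.380 → step 9: x=0.023, v=0.106, θ=-0.026, ω=0.033
apply F[9]=-0.370 → step 10: x=0.025, v=0.101, θ=-0.026, ω=0.033
apply F[10]=-0.358 → step 11: x=0.027, v=0.096, θ=-0.025, ω=0.032
apply F[11]=-0.348 → step 12: x=0.029, v=0.091, θ=-0.024, ω=0.032
apply F[12]=-0.337 → step 13: x=0.031, v=0.086, θ=-0.024, ω=0.032
apply F[13]=-0.327 → step 14: x=0.032, v=0.082, θ=-0.023, ω=0.032
apply F[14]=-0.317 → step 15: x=0.034, v=0.078, θ=-0.023, ω=0.031
apply F[15]=-0.307 → step 16: x=0.035, v=0.074, θ=-0.022, ω=0.031
apply F[16]=-0.298 → step 17: x=0.037, v=0.070, θ=-0.021, ω=0.030
apply F[17]=-0.289 → step 18: x=0.038, v=0.066, θ=-0.021, ω=0.030
apply F[18]=-0.280 → step 19: x=0.040, v=0.062, θ=-0.020, ω=0.029
apply F[19]=-0.272 → step 20: x=0.041, v=0.059, θ=-0.020, ω=0.029
apply F[20]=-0.263 → step 21: x=0.042, v=0.055, θ=-0.019, ω=0.028
apply F[21]=-0.255 → step 22: x=0.043, v=0.052, θ=-0.018, ω=0.028
apply F[22]=-0.246 → step 23: x=0.044, v=0.049, θ=-0.018, ω=0.027
apply F[23]=-0.239 → step 24: x=0.045, v=0.046, θ=-0.017, ω=0.027
apply F[24]=-0.231 → step 25: x=0.046, v=0.043, θ=-0.017, ω=0.026
Max |angle| over trajectory = 0.033 rad = 1.9°.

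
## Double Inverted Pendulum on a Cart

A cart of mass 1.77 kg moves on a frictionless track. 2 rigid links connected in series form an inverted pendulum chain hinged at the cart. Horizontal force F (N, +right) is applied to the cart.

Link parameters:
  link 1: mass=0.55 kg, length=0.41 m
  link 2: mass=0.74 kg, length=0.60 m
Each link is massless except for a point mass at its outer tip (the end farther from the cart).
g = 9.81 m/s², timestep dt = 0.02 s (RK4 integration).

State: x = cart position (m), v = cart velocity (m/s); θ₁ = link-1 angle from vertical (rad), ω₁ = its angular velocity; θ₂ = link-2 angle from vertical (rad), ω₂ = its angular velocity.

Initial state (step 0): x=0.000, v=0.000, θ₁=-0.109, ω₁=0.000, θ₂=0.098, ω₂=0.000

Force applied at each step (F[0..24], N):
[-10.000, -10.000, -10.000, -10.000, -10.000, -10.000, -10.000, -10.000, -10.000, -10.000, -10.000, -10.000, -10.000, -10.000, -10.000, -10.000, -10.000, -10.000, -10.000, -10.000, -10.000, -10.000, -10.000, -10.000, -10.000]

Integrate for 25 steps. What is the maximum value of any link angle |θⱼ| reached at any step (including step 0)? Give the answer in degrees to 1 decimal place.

apply F[0]=-10.000 → step 1: x=-0.001, v=-0.098, θ₁=-0.108, ω₁=0.056, θ₂=0.100, ω₂=0.157
apply F[1]=-10.000 → step 2: x=-0.004, v=-0.195, θ₁=-0.107, ω₁=0.113, θ₂=0.104, ω₂=0.314
apply F[2]=-10.000 → step 3: x=-0.009, v=-0.294, θ₁=-0.104, ω₁=0.170, θ₂=0.112, ω₂=0.473
apply F[3]=-10.000 → step 4: x=-0.016, v=-0.392, θ₁=-0.100, ω₁=0.230, θ₂=0.123, ω₂=0.636
apply F[4]=-10.000 → step 5: x=-0.024, v=-0.492, θ₁=-0.095, ω₁=0.291, θ₂=0.138, ω₂=0.801
apply F[5]=-10.000 → step 6: x=-0.035, v=-0.593, θ₁=-0.088, ω₁=0.357, θ₂=0.155, ω₂=0.972
apply F[6]=-10.000 → step 7: x=-0.048, v=-0.695, θ₁=-0.080, ω₁=0.427, θ₂=0.176, ω₂=1.146
apply F[7]=-10.000 → step 8: x=-0.063, v=-0.798, θ₁=-0.071, ω₁=0.503, θ₂=0.201, ω₂=1.325
apply F[8]=-10.000 → step 9: x=-0.080, v=-0.903, θ₁=-0.060, ω₁=0.588, θ₂=0.230, ω₂=1.509
apply F[9]=-10.000 → step 10: x=-0.099, v=-1.009, θ₁=-0.048, ω₁=0.684, θ₂=0.262, ω₂=1.696
apply F[10]=-10.000 → step 11: x=-0.121, v=-1.118, θ₁=-0.033, ω₁=0.795, θ₂=0.297, ω₂=1.886
apply F[11]=-10.000 → step 12: x=-0.144, v=-1.228, θ₁=-0.016, ω₁=0.924, θ₂=0.337, ω₂=2.076
apply F[12]=-10.000 → step 13: x=-0.170, v=-1.341, θ₁=0.004, ω₁=1.076, θ₂=0.380, ω₂=2.264
apply F[13]=-10.000 → step 14: x=-0.198, v=-1.455, θ₁=0.028, ω₁=1.256, θ₂=0.428, ω₂=2.447
apply F[14]=-10.000 → step 15: x=-0.228, v=-1.571, θ₁=0.055, ω₁=1.468, θ₂=0.478, ω₂=2.622
apply F[15]=-10.000 → step 16: x=-0.261, v=-1.689, θ₁=0.087, ω₁=1.717, θ₂=0.532, ω₂=2.783
apply F[16]=-10.000 → step 17: x=-0.295, v=-1.809, θ₁=0.124, ω₁=2.010, θ₂=0.589, ω₂=2.924
apply F[17]=-10.000 → step 18: x=-0.333, v=-1.928, θ₁=0.167, ω₁=2.350, θ₂=0.649, ω₂=3.040
apply F[18]=-10.000 → step 19: x=-0.373, v=-2.048, θ₁=0.218, ω₁=2.740, θ₂=0.711, ω₂=3.124
apply F[19]=-10.000 → step 20: x=-0.415, v=-2.165, θ₁=0.277, ω₁=3.181, θ₂=0.774, ω₂=3.166
apply F[20]=-10.000 → step 21: x=-0.459, v=-2.277, θ₁=0.346, ω₁=3.672, θ₂=0.837, ω₂=3.160
apply F[21]=-10.000 → step 22: x=-0.506, v=-2.380, θ₁=0.424, ω₁=4.209, θ₂=0.900, ω₂=3.098
apply F[22]=-10.000 → step 23: x=-0.554, v=-2.470, θ₁=0.514, ω₁=4.781, θ₂=0.961, ω₂=2.977
apply F[23]=-10.000 → step 24: x=-0.604, v=-2.540, θ₁=0.616, ω₁=5.374, θ₂=1.018, ω₂=2.799
apply F[24]=-10.000 → step 25: x=-0.656, v=-2.582, θ₁=0.729, ω₁=5.971, θ₂=1.072, ω₂=2.578
Max |angle| over trajectory = 1.072 rad = 61.4°.

Answer: 61.4°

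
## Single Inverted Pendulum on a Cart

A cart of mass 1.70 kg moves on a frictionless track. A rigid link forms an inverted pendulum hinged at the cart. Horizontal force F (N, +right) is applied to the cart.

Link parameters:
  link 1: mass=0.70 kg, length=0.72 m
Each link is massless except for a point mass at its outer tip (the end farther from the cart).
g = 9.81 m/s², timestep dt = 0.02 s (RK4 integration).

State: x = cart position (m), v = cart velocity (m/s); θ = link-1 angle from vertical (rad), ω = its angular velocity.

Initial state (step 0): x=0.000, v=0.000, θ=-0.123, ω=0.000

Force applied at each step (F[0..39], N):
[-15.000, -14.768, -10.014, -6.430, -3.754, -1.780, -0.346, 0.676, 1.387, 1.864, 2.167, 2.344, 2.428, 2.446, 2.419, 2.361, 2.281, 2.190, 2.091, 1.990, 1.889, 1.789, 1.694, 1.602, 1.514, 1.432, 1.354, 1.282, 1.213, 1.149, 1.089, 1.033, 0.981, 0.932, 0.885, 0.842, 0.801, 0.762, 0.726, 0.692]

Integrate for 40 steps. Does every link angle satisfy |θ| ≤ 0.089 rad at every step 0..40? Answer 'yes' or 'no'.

apply F[0]=-15.000 → step 1: x=-0.002, v=-0.166, θ=-0.121, ω=0.195
apply F[1]=-14.768 → step 2: x=-0.007, v=-0.329, θ=-0.115, ω=0.388
apply F[2]=-10.014 → step 3: x=-0.014, v=-0.438, θ=-0.106, ω=0.508
apply F[3]=-6.430 → step 4: x=-0.024, v=-0.505, θ=-0.095, ω=0.574
apply F[4]=-3.754 → step 5: x=-0.034, v=-0.542, θ=-0.084, ω=0.600
apply F[5]=-1.780 → step 6: x=-0.045, v=-0.557, θ=-0.072, ω=0.600
apply F[6]=-0.346 → step 7: x=-0.056, v=-0.556, θ=-0.060, ω=0.580
apply F[7]=+0.676 → step 8: x=-0.067, v=-0.544, θ=-0.049, ω=0.549
apply F[8]=+1.387 → step 9: x=-0.078, v=-0.524, θ=-0.038, ω=0.509
apply F[9]=+1.864 → step 10: x=-0.088, v=-0.499, θ=-0.028, ω=0.466
apply F[10]=+2.167 → step 11: x=-0.098, v=-0.472, θ=-0.019, ω=0.422
apply F[11]=+2.344 → step 12: x=-0.107, v=-0.443, θ=-0.011, ω=0.378
apply F[12]=+2.428 → step 13: x=-0.116, v=-0.414, θ=-0.004, ω=0.335
apply F[13]=+2.446 → step 14: x=-0.124, v=-0.385, θ=0.002, ω=0.295
apply F[14]=+2.419 → step 15: x=-0.131, v=-0.357, θ=0.007, ω=0.257
apply F[15]=+2.361 → step 16: x=-0.138, v=-0.330, θ=0.012, ω=0.222
apply F[16]=+2.281 → step 17: x=-0.144, v=-0.304, θ=0.016, ω=0.190
apply F[17]=+2.190 → step 18: x=-0.150, v=-0.280, θ=0.020, ω=0.162
apply F[18]=+2.091 → step 19: x=-0.155, v=-0.257, θ=0.023, ω=0.136
apply F[19]=+1.990 → step 20: x=-0.160, v=-0.236, θ=0.025, ω=0.112
apply F[20]=+1.889 → step 21: x=-0.165, v=-0.216, θ=0.027, ω=0.092
apply F[21]=+1.789 → step 22: x=-0.169, v=-0.197, θ=0.029, ω=0.073
apply F[22]=+1.694 → step 23: x=-0.173, v=-0.179, θ=0.030, ω=0.057
apply F[23]=+1.602 → step 24: x=-0.176, v=-0.163, θ=0.031, ω=0.043
apply F[24]=+1.514 → step 25: x=-0.179, v=-0.148, θ=0.032, ω=0.030
apply F[25]=+1.432 → step 26: x=-0.182, v=-0.133, θ=0.033, ω=0.019
apply F[26]=+1.354 → step 27: x=-0.185, v=-0.120, θ=0.033, ω=0.010
apply F[27]=+1.282 → step 28: x=-0.187, v=-0.108, θ=0.033, ω=0.002
apply F[28]=+1.213 → step 29: x=-0.189, v=-0.096, θ=0.033, ω=-0.006
apply F[29]=+1.149 → step 30: x=-0.191, v=-0.085, θ=0.033, ω=-0.012
apply F[30]=+1.089 → step 31: x=-0.192, v=-0.075, θ=0.032, ω=-0.017
apply F[31]=+1.033 → step 32: x=-0.194, v=-0.066, θ=0.032, ω=-0.021
apply F[32]=+0.981 → step 33: x=-0.195, v=-0.057, θ=0.032, ω=-0.025
apply F[33]=+0.932 → step 34: x=-0.196, v=-0.048, θ=0.031, ω=-0.028
apply F[34]=+0.885 → step 35: x=-0.197, v=-0.040, θ=0.030, ω=-0.031
apply F[35]=+0.842 → step 36: x=-0.198, v=-0.033, θ=0.030, ω=-0.033
apply F[36]=+0.801 → step 37: x=-0.198, v=-0.026, θ=0.029, ω=-0.035
apply F[37]=+0.762 → step 38: x=-0.199, v=-0.019, θ=0.028, ω=-0.036
apply F[38]=+0.726 → step 39: x=-0.199, v=-0.013, θ=0.028, ω=-0.037
apply F[39]=+0.692 → step 40: x=-0.199, v=-0.007, θ=0.027, ω=-0.038
Max |angle| over trajectory = 0.123 rad; bound = 0.089 → exceeded.

Answer: no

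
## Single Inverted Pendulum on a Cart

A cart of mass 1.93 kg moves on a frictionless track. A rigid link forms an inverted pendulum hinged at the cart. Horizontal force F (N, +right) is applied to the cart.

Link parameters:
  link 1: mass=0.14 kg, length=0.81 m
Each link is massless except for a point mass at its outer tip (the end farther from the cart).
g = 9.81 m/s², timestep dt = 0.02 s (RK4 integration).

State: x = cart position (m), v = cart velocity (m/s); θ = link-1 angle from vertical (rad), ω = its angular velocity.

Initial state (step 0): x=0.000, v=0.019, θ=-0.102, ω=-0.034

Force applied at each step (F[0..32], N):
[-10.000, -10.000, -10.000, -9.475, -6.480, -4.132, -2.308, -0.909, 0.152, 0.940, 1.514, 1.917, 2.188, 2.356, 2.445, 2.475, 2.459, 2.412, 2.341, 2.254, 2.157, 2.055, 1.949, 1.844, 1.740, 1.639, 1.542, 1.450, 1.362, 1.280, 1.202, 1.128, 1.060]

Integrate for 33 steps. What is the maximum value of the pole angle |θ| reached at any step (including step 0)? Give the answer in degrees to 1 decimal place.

apply F[0]=-10.000 → step 1: x=-0.001, v=-0.083, θ=-0.102, ω=0.067
apply F[1]=-10.000 → step 2: x=-0.003, v=-0.185, θ=-0.099, ω=0.168
apply F[2]=-10.000 → step 3: x=-0.008, v=-0.287, θ=-0.095, ω=0.270
apply F[3]=-9.475 → step 4: x=-0.015, v=-0.384, θ=-0.089, ω=0.367
apply F[4]=-6.480 → step 5: x=-0.023, v=-0.450, θ=-0.081, ω=0.427
apply F[5]=-4.132 → step 6: x=-0.033, v=-0.492, θ=-0.072, ω=0.460
apply F[6]=-2.308 → step 7: x=-0.043, v=-0.515, θ=-0.062, ω=0.472
apply F[7]=-0.909 → step 8: x=-0.053, v=-0.524, θ=-0.053, ω=0.469
apply F[8]=+0.152 → step 9: x=-0.063, v=-0.521, θ=-0.044, ω=0.454
apply F[9]=+0.940 → step 10: x=-0.074, v=-0.511, θ=-0.035, ω=0.432
apply F[10]=+1.514 → step 11: x=-0.084, v=-0.495, θ=-0.027, ω=0.405
apply F[11]=+1.917 → step 12: x=-0.094, v=-0.475, θ=-0.019, ω=0.374
apply F[12]=+2.188 → step 13: x=-0.103, v=-0.452, θ=-0.012, ω=0.343
apply F[13]=+2.356 → step 14: x=-0.112, v=-0.427, θ=-0.005, ω=0.310
apply F[14]=+2.445 → step 15: x=-0.120, v=-0.402, θ=0.001, ω=0.278
apply F[15]=+2.475 → step 16: x=-0.128, v=-0.376, θ=0.006, ω=0.248
apply F[16]=+2.459 → step 17: x=-0.135, v=-0.351, θ=0.011, ω=0.218
apply F[17]=+2.412 → step 18: x=-0.142, v=-0.326, θ=0.015, ω=0.191
apply F[18]=+2.341 → step 19: x=-0.148, v=-0.302, θ=0.018, ω=0.165
apply F[19]=+2.254 → step 20: x=-0.154, v=-0.279, θ=0.021, ω=0.141
apply F[20]=+2.157 → step 21: x=-0.159, v=-0.257, θ=0.024, ω=0.120
apply F[21]=+2.055 → step 22: x=-0.164, v=-0.236, θ=0.026, ω=0.100
apply F[22]=+1.949 → step 23: x=-0.169, v=-0.216, θ=0.028, ω=0.082
apply F[23]=+1.844 → step 24: x=-0.173, v=-0.198, θ=0.030, ω=0.066
apply F[24]=+1.740 → step 25: x=-0.176, v=-0.180, θ=0.031, ω=0.052
apply F[25]=+1.639 → step 26: x=-0.180, v=-0.163, θ=0.032, ω=0.039
apply F[26]=+1.542 → step 27: x=-0.183, v=-0.148, θ=0.032, ω=0.027
apply F[27]=+1.450 → step 28: x=-0.186, v=-0.133, θ=0.033, ω=0.017
apply F[28]=+1.362 → step 29: x=-0.188, v=-0.120, θ=0.033, ω=0.008
apply F[29]=+1.280 → step 30: x=-0.191, v=-0.107, θ=0.033, ω=0.001
apply F[30]=+1.202 → step 31: x=-0.193, v=-0.095, θ=0.033, ω=-0.006
apply F[31]=+1.128 → step 32: x=-0.194, v=-0.084, θ=0.033, ω=-0.012
apply F[32]=+1.060 → step 33: x=-0.196, v=-0.073, θ=0.033, ω=-0.017
Max |angle| over trajectory = 0.102 rad = 5.8°.

Answer: 5.8°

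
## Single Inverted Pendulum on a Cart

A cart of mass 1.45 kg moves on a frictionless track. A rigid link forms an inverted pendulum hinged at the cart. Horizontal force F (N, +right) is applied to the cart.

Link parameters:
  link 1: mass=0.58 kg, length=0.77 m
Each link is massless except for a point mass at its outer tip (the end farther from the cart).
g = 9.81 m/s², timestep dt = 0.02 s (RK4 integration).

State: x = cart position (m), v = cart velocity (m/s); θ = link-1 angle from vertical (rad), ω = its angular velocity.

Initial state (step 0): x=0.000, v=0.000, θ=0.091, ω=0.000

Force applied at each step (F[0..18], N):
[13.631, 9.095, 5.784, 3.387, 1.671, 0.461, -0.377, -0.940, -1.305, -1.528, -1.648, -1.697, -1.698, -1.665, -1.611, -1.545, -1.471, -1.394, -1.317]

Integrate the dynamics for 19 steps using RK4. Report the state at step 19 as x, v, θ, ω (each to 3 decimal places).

apply F[0]=+13.631 → step 1: x=0.002, v=0.180, θ=0.089, ω=-0.210
apply F[1]=+9.095 → step 2: x=0.007, v=0.299, θ=0.083, ω=-0.342
apply F[2]=+5.784 → step 3: x=0.013, v=0.372, θ=0.076, ω=-0.416
apply F[3]=+3.387 → step 4: x=0.021, v=0.413, θ=0.067, ω=-0.451
apply F[4]=+1.671 → step 5: x=0.030, v=0.432, θ=0.058, ω=-0.459
apply F[5]=+0.461 → step 6: x=0.038, v=0.434, θ=0.049, ω=-0.448
apply F[6]=-0.377 → step 7: x=0.047, v=0.425, θ=0.040, ω=-0.426
apply F[7]=-0.940 → step 8: x=0.055, v=0.409, θ=0.032, ω=-0.396
apply F[8]=-1.305 → step 9: x=0.063, v=0.389, θ=0.024, ω=-0.363
apply F[9]=-1.528 → step 10: x=0.071, v=0.367, θ=0.018, ω=-0.328
apply F[10]=-1.648 → step 11: x=0.078, v=0.343, θ=0.011, ω=-0.293
apply F[11]=-1.697 → step 12: x=0.084, v=0.319, θ=0.006, ω=-0.260
apply F[12]=-1.698 → step 13: x=0.091, v=0.295, θ=0.001, ω=-0.228
apply F[13]=-1.665 → step 14: x=0.096, v=0.272, θ=-0.003, ω=-0.199
apply F[14]=-1.611 → step 15: x=0.101, v=0.250, θ=-0.007, ω=-0.172
apply F[15]=-1.545 → step 16: x=0.106, v=0.230, θ=-0.010, ω=-0.147
apply F[16]=-1.471 → step 17: x=0.111, v=0.210, θ=-0.013, ω=-0.125
apply F[17]=-1.394 → step 18: x=0.115, v=0.192, θ=-0.015, ω=-0.105
apply F[18]=-1.317 → step 19: x=0.118, v=0.175, θ=-0.017, ω=-0.087

Answer: x=0.118, v=0.175, θ=-0.017, ω=-0.087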